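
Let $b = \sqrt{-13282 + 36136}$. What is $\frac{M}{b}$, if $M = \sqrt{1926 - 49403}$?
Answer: $\frac{i \sqrt{1085039358}}{22854} \approx 1.4413 i$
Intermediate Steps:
$M = i \sqrt{47477}$ ($M = \sqrt{-47477} = i \sqrt{47477} \approx 217.89 i$)
$b = \sqrt{22854} \approx 151.18$
$\frac{M}{b} = \frac{i \sqrt{47477}}{\sqrt{22854}} = i \sqrt{47477} \frac{\sqrt{22854}}{22854} = \frac{i \sqrt{1085039358}}{22854}$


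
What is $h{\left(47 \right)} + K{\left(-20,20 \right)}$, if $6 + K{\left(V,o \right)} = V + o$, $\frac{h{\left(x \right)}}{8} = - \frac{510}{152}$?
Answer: $- \frac{624}{19} \approx -32.842$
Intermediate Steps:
$h{\left(x \right)} = - \frac{510}{19}$ ($h{\left(x \right)} = 8 \left(- \frac{510}{152}\right) = 8 \left(\left(-510\right) \frac{1}{152}\right) = 8 \left(- \frac{255}{76}\right) = - \frac{510}{19}$)
$K{\left(V,o \right)} = -6 + V + o$ ($K{\left(V,o \right)} = -6 + \left(V + o\right) = -6 + V + o$)
$h{\left(47 \right)} + K{\left(-20,20 \right)} = - \frac{510}{19} - 6 = - \frac{624}{19}$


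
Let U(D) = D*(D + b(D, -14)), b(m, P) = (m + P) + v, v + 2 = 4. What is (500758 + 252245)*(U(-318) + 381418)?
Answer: 442375708446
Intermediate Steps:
v = 2 (v = -2 + 4 = 2)
b(m, P) = 2 + P + m (b(m, P) = (m + P) + 2 = (P + m) + 2 = 2 + P + m)
U(D) = D*(-12 + 2*D) (U(D) = D*(D + (2 - 14 + D)) = D*(D + (-12 + D)) = D*(-12 + 2*D))
(500758 + 252245)*(U(-318) + 381418) = (500758 + 252245)*(2*(-318)*(-6 - 318) + 381418) = 753003*(2*(-318)*(-324) + 381418) = 753003*(206064 + 381418) = 753003*587482 = 442375708446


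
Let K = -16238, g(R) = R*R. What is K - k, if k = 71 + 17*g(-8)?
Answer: -17397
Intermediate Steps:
g(R) = R²
k = 1159 (k = 71 + 17*(-8)² = 71 + 17*64 = 71 + 1088 = 1159)
K - k = -16238 - 1*1159 = -16238 - 1159 = -17397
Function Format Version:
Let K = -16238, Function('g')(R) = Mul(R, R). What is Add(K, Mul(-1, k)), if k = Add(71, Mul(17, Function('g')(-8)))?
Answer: -17397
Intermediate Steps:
Function('g')(R) = Pow(R, 2)
k = 1159 (k = Add(71, Mul(17, Pow(-8, 2))) = Add(71, Mul(17, 64)) = Add(71, 1088) = 1159)
Add(K, Mul(-1, k)) = Add(-16238, Mul(-1, 1159)) = Add(-16238, -1159) = -17397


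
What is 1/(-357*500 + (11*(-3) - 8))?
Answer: -1/178541 ≈ -5.6010e-6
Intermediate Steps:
1/(-357*500 + (11*(-3) - 8)) = 1/(-178500 + (-33 - 8)) = 1/(-178500 - 41) = 1/(-178541) = -1/178541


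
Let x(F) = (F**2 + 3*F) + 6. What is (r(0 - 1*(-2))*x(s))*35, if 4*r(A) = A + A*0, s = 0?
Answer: 105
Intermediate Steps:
r(A) = A/4 (r(A) = (A + A*0)/4 = (A + 0)/4 = A/4)
x(F) = 6 + F**2 + 3*F
(r(0 - 1*(-2))*x(s))*35 = (((0 - 1*(-2))/4)*(6 + 0**2 + 3*0))*35 = (((0 + 2)/4)*(6 + 0 + 0))*35 = (((1/4)*2)*6)*35 = ((1/2)*6)*35 = 3*35 = 105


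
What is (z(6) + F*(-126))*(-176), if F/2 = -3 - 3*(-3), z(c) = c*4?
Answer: 261888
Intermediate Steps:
z(c) = 4*c
F = 12 (F = 2*(-3 - 3*(-3)) = 2*(-3 + 9) = 2*6 = 12)
(z(6) + F*(-126))*(-176) = (4*6 + 12*(-126))*(-176) = (24 - 1512)*(-176) = -1488*(-176) = 261888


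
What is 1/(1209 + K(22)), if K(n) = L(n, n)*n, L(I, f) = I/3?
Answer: 3/4111 ≈ 0.00072975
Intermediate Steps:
L(I, f) = I/3 (L(I, f) = I*(⅓) = I/3)
K(n) = n²/3 (K(n) = (n/3)*n = n²/3)
1/(1209 + K(22)) = 1/(1209 + (⅓)*22²) = 1/(1209 + (⅓)*484) = 1/(1209 + 484/3) = 1/(4111/3) = 3/4111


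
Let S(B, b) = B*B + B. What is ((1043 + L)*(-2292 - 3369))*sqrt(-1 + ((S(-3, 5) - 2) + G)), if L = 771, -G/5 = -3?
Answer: -30807162*sqrt(2) ≈ -4.3568e+7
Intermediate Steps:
G = 15 (G = -5*(-3) = 15)
S(B, b) = B + B**2 (S(B, b) = B**2 + B = B + B**2)
((1043 + L)*(-2292 - 3369))*sqrt(-1 + ((S(-3, 5) - 2) + G)) = ((1043 + 771)*(-2292 - 3369))*sqrt(-1 + ((-3*(1 - 3) - 2) + 15)) = (1814*(-5661))*sqrt(-1 + ((-3*(-2) - 2) + 15)) = -10269054*sqrt(-1 + ((6 - 2) + 15)) = -10269054*sqrt(-1 + (4 + 15)) = -10269054*sqrt(-1 + 19) = -30807162*sqrt(2)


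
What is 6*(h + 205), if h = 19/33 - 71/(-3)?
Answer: 15130/11 ≈ 1375.5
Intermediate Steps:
h = 800/33 (h = 19*(1/33) - 71*(-⅓) = 19/33 + 71/3 = 800/33 ≈ 24.242)
6*(h + 205) = 6*(800/33 + 205) = 6*(7565/33) = 15130/11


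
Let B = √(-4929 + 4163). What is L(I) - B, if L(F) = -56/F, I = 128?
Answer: -7/16 - I*√766 ≈ -0.4375 - 27.677*I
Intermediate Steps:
B = I*√766 (B = √(-766) = I*√766 ≈ 27.677*I)
L(I) - B = -56/128 - I*√766 = -56*1/128 - I*√766 = -7/16 - I*√766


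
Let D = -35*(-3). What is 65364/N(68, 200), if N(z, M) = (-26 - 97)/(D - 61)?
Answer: -958672/41 ≈ -23382.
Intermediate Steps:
D = 105
N(z, M) = -123/44 (N(z, M) = (-26 - 97)/(105 - 61) = -123/44)
65364/N(68, 200) = 65364/(-123/44) = 65364*(-44/123) = -958672/41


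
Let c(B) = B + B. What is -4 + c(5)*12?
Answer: 116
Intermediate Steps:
c(B) = 2*B
-4 + c(5)*12 = -4 + (2*5)*12 = -4 + 10*12 = -4 + 120 = 116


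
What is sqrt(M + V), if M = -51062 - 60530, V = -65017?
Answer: I*sqrt(176609) ≈ 420.25*I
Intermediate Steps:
M = -111592
sqrt(M + V) = sqrt(-111592 - 65017) = sqrt(-176609) = I*sqrt(176609)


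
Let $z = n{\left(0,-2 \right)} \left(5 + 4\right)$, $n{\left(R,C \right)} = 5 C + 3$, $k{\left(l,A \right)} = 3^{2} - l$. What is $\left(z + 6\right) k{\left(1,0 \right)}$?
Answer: $-456$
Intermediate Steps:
$k{\left(l,A \right)} = 9 - l$
$n{\left(R,C \right)} = 3 + 5 C$
$z = -63$ ($z = \left(3 + 5 \left(-2\right)\right) \left(5 + 4\right) = \left(3 - 10\right) 9 = \left(-7\right) 9 = -63$)
$\left(z + 6\right) k{\left(1,0 \right)} = \left(-63 + 6\right) \left(9 - 1\right) = - 57 \left(9 - 1\right) = \left(-57\right) 8 = -456$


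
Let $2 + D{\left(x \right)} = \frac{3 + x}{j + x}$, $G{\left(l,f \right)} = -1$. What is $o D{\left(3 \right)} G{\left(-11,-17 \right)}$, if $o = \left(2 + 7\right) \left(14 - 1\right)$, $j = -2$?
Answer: $-468$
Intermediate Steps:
$D{\left(x \right)} = -2 + \frac{3 + x}{-2 + x}$
$o = 117$ ($o = 9 \cdot 13 = 117$)
$o D{\left(3 \right)} G{\left(-11,-17 \right)} = 117 \frac{7 - 3}{-2 + 3} \left(-1\right) = 117 \frac{7 - 3}{1} \left(-1\right) = 117 \cdot 1 \cdot 4 \left(-1\right) = 117 \cdot 4 \left(-1\right) = 468 \left(-1\right) = -468$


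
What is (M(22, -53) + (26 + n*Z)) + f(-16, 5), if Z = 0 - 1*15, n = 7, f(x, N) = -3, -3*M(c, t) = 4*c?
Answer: -334/3 ≈ -111.33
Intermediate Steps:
M(c, t) = -4*c/3
Z = -15 (Z = 0 - 15 = -15)
(M(22, -53) + (26 + n*Z)) + f(-16, 5) = (-4/3*22 + (26 + 7*(-15))) - 3 = (-88/3 + (26 - 105)) - 3 = (-88/3 - 79) - 3 = -325/3 - 3 = -334/3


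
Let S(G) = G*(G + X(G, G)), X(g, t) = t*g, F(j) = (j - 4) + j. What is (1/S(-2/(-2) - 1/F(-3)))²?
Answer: 1000000/6456681 ≈ 0.15488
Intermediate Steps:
F(j) = -4 + 2*j (F(j) = (-4 + j) + j = -4 + 2*j)
X(g, t) = g*t
S(G) = G*(G + G²) (S(G) = G*(G + G*G) = G*(G + G²))
(1/S(-2/(-2) - 1/F(-3)))² = (1/((-2/(-2) - 1/(-4 + 2*(-3)))²*(1 + (-2/(-2) - 1/(-4 + 2*(-3))))))² = (1/((-2*(-½) - 1/(-4 - 6))²*(1 + (-2*(-½) - 1/(-4 - 6)))))² = (1/((1 - 1/(-10))²*(1 + (1 - 1/(-10)))))² = (1/((1 - 1*(-⅒))²*(1 + (1 - 1*(-⅒)))))² = (1/((1 + ⅒)²*(1 + (1 + ⅒))))² = (1/((11/10)²*(1 + 11/10)))² = (1/((121/100)*(21/10)))² = (1/(2541/1000))² = (1000/2541)² = 1000000/6456681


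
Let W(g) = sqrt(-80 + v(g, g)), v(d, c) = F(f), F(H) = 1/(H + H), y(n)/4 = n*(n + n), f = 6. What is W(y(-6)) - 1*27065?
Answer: -27065 + I*sqrt(2877)/6 ≈ -27065.0 + 8.9396*I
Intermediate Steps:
y(n) = 8*n**2 (y(n) = 4*(n*(n + n)) = 4*(n*(2*n)) = 4*(2*n**2) = 8*n**2)
F(H) = 1/(2*H)
v(d, c) = 1/12 (v(d, c) = (1/2)/6 = (1/2)*(1/6) = 1/12)
W(g) = I*sqrt(2877)/6 (W(g) = sqrt(-80 + 1/12) = sqrt(-959/12) = I*sqrt(2877)/6)
W(y(-6)) - 1*27065 = I*sqrt(2877)/6 - 1*27065 = I*sqrt(2877)/6 - 27065 = -27065 + I*sqrt(2877)/6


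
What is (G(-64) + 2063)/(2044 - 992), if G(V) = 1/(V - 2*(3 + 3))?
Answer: 156787/79952 ≈ 1.9610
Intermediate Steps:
G(V) = 1/(-12 + V) (G(V) = 1/(V - 2*6) = 1/(V - 12) = 1/(-12 + V))
(G(-64) + 2063)/(2044 - 992) = (1/(-12 - 64) + 2063)/(2044 - 992) = (1/(-76) + 2063)/1052 = (-1/76 + 2063)*(1/1052) = (156787/76)*(1/1052) = 156787/79952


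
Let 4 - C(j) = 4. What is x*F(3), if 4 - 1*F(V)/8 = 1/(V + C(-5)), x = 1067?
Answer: 93896/3 ≈ 31299.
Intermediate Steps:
C(j) = 0 (C(j) = 4 - 1*4 = 4 - 4 = 0)
F(V) = 32 - 8/V (F(V) = 32 - 8/(V + 0) = 32 - 8/V)
x*F(3) = 1067*(32 - 8/3) = 1067*(88/3) = 93896/3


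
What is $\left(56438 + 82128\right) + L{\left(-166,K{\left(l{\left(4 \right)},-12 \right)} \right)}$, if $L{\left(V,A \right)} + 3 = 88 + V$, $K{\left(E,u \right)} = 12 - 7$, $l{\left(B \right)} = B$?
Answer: $138485$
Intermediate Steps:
$K{\left(E,u \right)} = 5$
$L{\left(V,A \right)} = 85 + V$ ($L{\left(V,A \right)} = -3 + \left(88 + V\right) = 85 + V$)
$\left(56438 + 82128\right) + L{\left(-166,K{\left(l{\left(4 \right)},-12 \right)} \right)} = \left(56438 + 82128\right) + \left(85 - 166\right) = 138566 - 81 = 138485$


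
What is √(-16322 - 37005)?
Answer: I*√53327 ≈ 230.93*I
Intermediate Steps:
√(-16322 - 37005) = √(-53327) = I*√53327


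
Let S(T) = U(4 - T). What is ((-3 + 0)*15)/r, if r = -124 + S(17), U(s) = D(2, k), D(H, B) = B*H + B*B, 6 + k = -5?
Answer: 9/5 ≈ 1.8000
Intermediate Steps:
k = -11 (k = -6 - 5 = -11)
D(H, B) = B² + B*H (D(H, B) = B*H + B² = B² + B*H)
U(s) = 99 (U(s) = -11*(-11 + 2) = -11*(-9) = 99)
S(T) = 99
r = -25 (r = -124 + 99 = -25)
((-3 + 0)*15)/r = ((-3 + 0)*15)/(-25) = -3*15*(-1/25) = -45*(-1/25) = 9/5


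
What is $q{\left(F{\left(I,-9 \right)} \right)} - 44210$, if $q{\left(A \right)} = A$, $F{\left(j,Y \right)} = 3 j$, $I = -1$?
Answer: $-44213$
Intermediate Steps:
$q{\left(F{\left(I,-9 \right)} \right)} - 44210 = 3 \left(-1\right) - 44210 = -3 - 44210 = -44213$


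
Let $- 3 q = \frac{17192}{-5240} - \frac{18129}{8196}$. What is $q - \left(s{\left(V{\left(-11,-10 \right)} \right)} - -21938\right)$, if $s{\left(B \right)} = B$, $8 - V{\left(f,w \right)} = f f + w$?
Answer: $- \frac{39069582689}{1789460} \approx -21833.0$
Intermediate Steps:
$V{\left(f,w \right)} = 8 - w - f^{2}$ ($V{\left(f,w \right)} = 8 - \left(f f + w\right) = 8 - \left(f^{2} + w\right) = 8 - \left(w + f^{2}\right) = 8 - w - f^{2}$)
$q = \frac{3276411}{1789460}$ ($q = - \frac{\frac{17192}{-5240} - \frac{18129}{8196}}{3} = - \frac{17192 \left(- \frac{1}{5240}\right) - \frac{6043}{2732}}{3} = - \frac{- \frac{2149}{655} - \frac{6043}{2732}}{3} = \left(- \frac{1}{3}\right) \left(- \frac{9829233}{1789460}\right) = \frac{3276411}{1789460} \approx 1.8309$)
$q - \left(s{\left(V{\left(-11,-10 \right)} \right)} - -21938\right) = \frac{3276411}{1789460} - \left(\left(8 - -10 - \left(-11\right)^{2}\right) - -21938\right) = \frac{3276411}{1789460} - \left(\left(8 + 10 - 121\right) + 21938\right) = \frac{3276411}{1789460} - \left(-103 + 21938\right) = \frac{3276411}{1789460} - 21835 = - \frac{39069582689}{1789460}$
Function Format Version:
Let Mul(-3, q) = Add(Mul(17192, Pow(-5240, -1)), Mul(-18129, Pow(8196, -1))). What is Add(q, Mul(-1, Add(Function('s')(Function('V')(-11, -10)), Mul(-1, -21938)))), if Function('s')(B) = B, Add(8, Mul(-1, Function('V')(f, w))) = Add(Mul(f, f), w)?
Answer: Rational(-39069582689, 1789460) ≈ -21833.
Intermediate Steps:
Function('V')(f, w) = Add(8, Mul(-1, w), Mul(-1, Pow(f, 2))) (Function('V')(f, w) = Add(8, Mul(-1, Add(Mul(f, f), w))) = Add(8, Mul(-1, Add(Pow(f, 2), w))) = Add(8, Mul(-1, Add(w, Pow(f, 2)))) = Add(8, Add(Mul(-1, w), Mul(-1, Pow(f, 2)))) = Add(8, Mul(-1, w), Mul(-1, Pow(f, 2))))
q = Rational(3276411, 1789460) (q = Mul(Rational(-1, 3), Add(Mul(17192, Pow(-5240, -1)), Mul(-18129, Pow(8196, -1)))) = Mul(Rational(-1, 3), Add(Mul(17192, Rational(-1, 5240)), Mul(-18129, Rational(1, 8196)))) = Mul(Rational(-1, 3), Add(Rational(-2149, 655), Rational(-6043, 2732))) = Mul(Rational(-1, 3), Rational(-9829233, 1789460)) = Rational(3276411, 1789460) ≈ 1.8309)
Add(q, Mul(-1, Add(Function('s')(Function('V')(-11, -10)), Mul(-1, -21938)))) = Add(Rational(3276411, 1789460), Mul(-1, Add(Add(8, Mul(-1, -10), Mul(-1, Pow(-11, 2))), Mul(-1, -21938)))) = Add(Rational(3276411, 1789460), Mul(-1, Add(Add(8, 10, Mul(-1, 121)), 21938))) = Add(Rational(3276411, 1789460), Mul(-1, Add(Add(8, 10, -121), 21938))) = Add(Rational(3276411, 1789460), Mul(-1, Add(-103, 21938))) = Add(Rational(3276411, 1789460), Mul(-1, 21835)) = Add(Rational(3276411, 1789460), -21835) = Rational(-39069582689, 1789460)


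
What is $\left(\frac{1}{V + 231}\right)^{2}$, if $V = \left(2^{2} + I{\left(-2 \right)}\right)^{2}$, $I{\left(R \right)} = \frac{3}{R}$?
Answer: $\frac{16}{900601} \approx 1.7766 \cdot 10^{-5}$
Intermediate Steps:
$V = \frac{25}{4}$ ($V = \left(2^{2} + \frac{3}{-2}\right)^{2} = \left(4 + 3 \left(- \frac{1}{2}\right)\right)^{2} = \left(4 - \frac{3}{2}\right)^{2} = \left(\frac{5}{2}\right)^{2} = \frac{25}{4} \approx 6.25$)
$\left(\frac{1}{V + 231}\right)^{2} = \left(\frac{1}{\frac{25}{4} + 231}\right)^{2} = \left(\frac{1}{\frac{949}{4}}\right)^{2} = \left(\frac{4}{949}\right)^{2} = \frac{16}{900601}$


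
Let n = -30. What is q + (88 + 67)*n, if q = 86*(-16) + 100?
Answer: -5926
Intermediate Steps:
q = -1276 (q = -1376 + 100 = -1276)
q + (88 + 67)*n = -1276 + (88 + 67)*(-30) = -1276 + 155*(-30) = -1276 - 4650 = -5926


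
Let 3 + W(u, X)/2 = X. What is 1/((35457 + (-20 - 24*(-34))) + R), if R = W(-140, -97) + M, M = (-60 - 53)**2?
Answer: 1/48822 ≈ 2.0483e-5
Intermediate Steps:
W(u, X) = -6 + 2*X
M = 12769 (M = (-113)**2 = 12769)
R = 12569 (R = (-6 + 2*(-97)) + 12769 = (-6 - 194) + 12769 = -200 + 12769 = 12569)
1/((35457 + (-20 - 24*(-34))) + R) = 1/((35457 + (-20 - 24*(-34))) + 12569) = 1/((35457 + (-20 + 816)) + 12569) = 1/((35457 + 796) + 12569) = 1/(36253 + 12569) = 1/48822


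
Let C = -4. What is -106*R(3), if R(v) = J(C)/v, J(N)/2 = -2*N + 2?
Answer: -2120/3 ≈ -706.67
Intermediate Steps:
J(N) = 4 - 4*N (J(N) = 2*(-2*N + 2) = 2*(2 - 2*N) = 4 - 4*N)
R(v) = 20/v (R(v) = (4 - 4*(-4))/v = (4 + 16)/v = 20/v)
-106*R(3) = -2120/3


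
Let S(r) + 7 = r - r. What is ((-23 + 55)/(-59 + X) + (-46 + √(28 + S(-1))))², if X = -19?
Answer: 3308041/1521 - 3620*√21/39 ≈ 1749.6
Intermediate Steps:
S(r) = -7 (S(r) = -7 + (r - r) = -7 + 0 = -7)
((-23 + 55)/(-59 + X) + (-46 + √(28 + S(-1))))² = ((-23 + 55)/(-59 - 19) + (-46 + √(28 - 7)))² = (32/(-78) + (-46 + √21))² = (32*(-1/78) + (-46 + √21))² = (-16/39 + (-46 + √21))² = (-1810/39 + √21)²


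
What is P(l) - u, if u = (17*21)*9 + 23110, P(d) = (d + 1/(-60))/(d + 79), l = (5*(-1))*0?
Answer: -124771021/4740 ≈ -26323.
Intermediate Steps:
l = 0 (l = -5*0 = 0)
P(d) = (-1/60 + d)/(79 + d) (P(d) = (d - 1/60)/(79 + d) = (-1/60 + d)/(79 + d))
u = 26323 (u = 357*9 + 23110 = 3213 + 23110 = 26323)
P(l) - u = (-1/60 + 0)/(79 + 0) - 1*26323 = -1/60/79 - 26323 = (1/79)*(-1/60) - 26323 = -1/4740 - 26323 = -124771021/4740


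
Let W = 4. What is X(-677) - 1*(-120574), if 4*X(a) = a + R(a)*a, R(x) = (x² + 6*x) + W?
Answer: -76764962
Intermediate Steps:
R(x) = 4 + x² + 6*x (R(x) = (x² + 6*x) + 4 = 4 + x² + 6*x)
X(a) = a/4 + a*(4 + a² + 6*a)/4 (X(a) = (a + (4 + a² + 6*a)*a)/4 = (a + a*(4 + a² + 6*a))/4 = a/4 + a*(4 + a² + 6*a)/4)
X(-677) - 1*(-120574) = (¼)*(-677)*(5 + (-677)² + 6*(-677)) - 1*(-120574) = (¼)*(-677)*(5 + 458329 - 4062) + 120574 = (¼)*(-677)*454272 + 120574 = -76885536 + 120574 = -76764962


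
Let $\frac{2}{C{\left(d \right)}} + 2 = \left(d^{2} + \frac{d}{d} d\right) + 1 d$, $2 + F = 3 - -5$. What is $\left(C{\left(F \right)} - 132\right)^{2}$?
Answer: $\frac{9211225}{529} \approx 17413.0$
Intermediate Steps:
$F = 6$ ($F = -2 + \left(3 - -5\right) = -2 + \left(3 + 5\right) = -2 + 8 = 6$)
$C{\left(d \right)} = \frac{2}{-2 + d^{2} + 2 d}$ ($C{\left(d \right)} = \frac{2}{-2 + \left(\left(d^{2} + \frac{d}{d} d\right) + 1 d\right)} = \frac{2}{-2 + \left(\left(d^{2} + 1 d\right) + d\right)} = \frac{2}{-2 + \left(\left(d^{2} + d\right) + d\right)} = \frac{2}{-2 + \left(\left(d + d^{2}\right) + d\right)} = \frac{2}{-2 + \left(d^{2} + 2 d\right)} = \frac{2}{-2 + d^{2} + 2 d}$)
$\left(C{\left(F \right)} - 132\right)^{2} = \left(\frac{2}{-2 + 6^{2} + 2 \cdot 6} - 132\right)^{2} = \left(\frac{2}{-2 + 36 + 12} - 132\right)^{2} = \left(\frac{2}{46} - 132\right)^{2} = \left(2 \cdot \frac{1}{46} - 132\right)^{2} = \left(\frac{1}{23} - 132\right)^{2} = \left(- \frac{3035}{23}\right)^{2} = \frac{9211225}{529}$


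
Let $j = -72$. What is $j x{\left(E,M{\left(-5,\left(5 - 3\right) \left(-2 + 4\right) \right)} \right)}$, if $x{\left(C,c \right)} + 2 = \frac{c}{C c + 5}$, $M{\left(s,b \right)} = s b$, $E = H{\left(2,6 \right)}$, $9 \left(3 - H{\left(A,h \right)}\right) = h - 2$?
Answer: $\frac{9360}{83} \approx 112.77$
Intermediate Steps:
$H{\left(A,h \right)} = \frac{29}{9} - \frac{h}{9}$ ($H{\left(A,h \right)} = 3 - \frac{h - 2}{9} = 3 - \frac{-2 + h}{9} = 3 - \left(- \frac{2}{9} + \frac{h}{9}\right) = \frac{29}{9} - \frac{h}{9}$)
$E = \frac{23}{9}$ ($E = \frac{29}{9} - \frac{2}{3} = \frac{23}{9} \approx 2.5556$)
$M{\left(s,b \right)} = b s$
$x{\left(C,c \right)} = -2 + \frac{c}{5 + C c}$ ($x{\left(C,c \right)} = -2 + \frac{c}{C c + 5} = -2 + \frac{c}{5 + C c}$)
$j x{\left(E,M{\left(-5,\left(5 - 3\right) \left(-2 + 4\right) \right)} \right)} = - 72 \frac{-10 + \left(5 - 3\right) \left(-2 + 4\right) \left(-5\right) - \frac{46 \left(5 - 3\right) \left(-2 + 4\right) \left(-5\right)}{9}}{5 + \frac{23 \left(5 - 3\right) \left(-2 + 4\right) \left(-5\right)}{9}} = - 72 \frac{-10 + 2 \cdot 2 \left(-5\right) - \frac{46 \cdot 2 \cdot 2 \left(-5\right)}{9}}{5 + \frac{23 \cdot 2 \cdot 2 \left(-5\right)}{9}} = - 72 \frac{-10 + 4 \left(-5\right) - \frac{46 \cdot 4 \left(-5\right)}{9}}{5 + \frac{23 \cdot 4 \left(-5\right)}{9}} = - 72 \frac{-10 - 20 - \frac{46}{9} \left(-20\right)}{5 + \frac{23}{9} \left(-20\right)} = - 72 \frac{-10 - 20 + \frac{920}{9}}{5 - \frac{460}{9}} = - 72 \frac{1}{- \frac{415}{9}} \cdot \frac{650}{9} = - 72 \left(\left(- \frac{9}{415}\right) \frac{650}{9}\right) = \left(-72\right) \left(- \frac{130}{83}\right) = \frac{9360}{83}$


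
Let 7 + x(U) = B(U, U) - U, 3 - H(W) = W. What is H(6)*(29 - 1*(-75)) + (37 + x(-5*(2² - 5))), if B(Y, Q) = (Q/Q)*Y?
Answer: -282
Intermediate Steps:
H(W) = 3 - W
B(Y, Q) = Y (B(Y, Q) = 1*Y = Y)
x(U) = -7 (x(U) = -7 + (U - U) = -7 + 0 = -7)
H(6)*(29 - 1*(-75)) + (37 + x(-5*(2² - 5))) = (3 - 1*6)*(29 - 1*(-75)) + (37 - 7) = (3 - 6)*(29 + 75) + 30 = -3*104 + 30 = -312 + 30 = -282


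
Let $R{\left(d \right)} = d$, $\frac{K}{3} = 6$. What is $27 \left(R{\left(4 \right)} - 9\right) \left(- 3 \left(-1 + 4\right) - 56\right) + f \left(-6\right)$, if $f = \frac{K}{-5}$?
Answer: $\frac{43983}{5} \approx 8796.6$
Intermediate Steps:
$K = 18$ ($K = 3 \cdot 6 = 18$)
$f = - \frac{18}{5}$ ($f = \frac{18}{-5} = 18 \left(- \frac{1}{5}\right) = - \frac{18}{5} \approx -3.6$)
$27 \left(R{\left(4 \right)} - 9\right) \left(- 3 \left(-1 + 4\right) - 56\right) + f \left(-6\right) = 27 \left(4 - 9\right) \left(- 3 \left(-1 + 4\right) - 56\right) - - \frac{108}{5} = 27 \left(- 5 \left(\left(-3\right) 3 - 56\right)\right) + \frac{108}{5} = 27 \left(- 5 \left(-9 - 56\right)\right) + \frac{108}{5} = 27 \left(\left(-5\right) \left(-65\right)\right) + \frac{108}{5} = 27 \cdot 325 + \frac{108}{5} = 8775 + \frac{108}{5} = \frac{43983}{5}$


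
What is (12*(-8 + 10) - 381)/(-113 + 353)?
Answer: -119/80 ≈ -1.4875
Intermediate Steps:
(12*(-8 + 10) - 381)/(-113 + 353) = (12*2 - 381)/240 = (24 - 381)*(1/240) = -357*1/240 = -119/80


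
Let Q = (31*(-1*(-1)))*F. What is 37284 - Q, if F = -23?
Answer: 37997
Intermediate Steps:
Q = -713 (Q = (31*(-1*(-1)))*(-23) = (31*1)*(-23) = 31*(-23) = -713)
37284 - Q = 37284 - 1*(-713) = 37284 + 713 = 37997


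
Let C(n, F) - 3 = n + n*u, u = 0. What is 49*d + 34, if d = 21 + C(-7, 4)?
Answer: 867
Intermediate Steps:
C(n, F) = 3 + n (C(n, F) = 3 + (n + n*0) = 3 + (n + 0) = 3 + n)
d = 17 (d = 21 + (3 - 7) = 21 - 4 = 17)
49*d + 34 = 49*17 + 34 = 833 + 34 = 867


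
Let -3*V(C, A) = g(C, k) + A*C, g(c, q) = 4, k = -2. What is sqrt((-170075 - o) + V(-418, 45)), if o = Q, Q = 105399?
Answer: 8*I*sqrt(37857)/3 ≈ 518.85*I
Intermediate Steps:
V(C, A) = -4/3 - A*C/3 (V(C, A) = -(4 + A*C)/3 = -4/3 - A*C/3)
o = 105399
sqrt((-170075 - o) + V(-418, 45)) = sqrt((-170075 - 1*105399) + (-4/3 - 1/3*45*(-418))) = sqrt((-170075 - 105399) + (-4/3 + 6270)) = sqrt(-275474 + 18806/3) = sqrt(-807616/3) = 8*I*sqrt(37857)/3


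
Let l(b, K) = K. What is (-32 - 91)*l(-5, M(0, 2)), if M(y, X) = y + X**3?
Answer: -984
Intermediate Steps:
(-32 - 91)*l(-5, M(0, 2)) = (-32 - 91)*(0 + 2**3) = -123*(0 + 8) = -123*8 = -984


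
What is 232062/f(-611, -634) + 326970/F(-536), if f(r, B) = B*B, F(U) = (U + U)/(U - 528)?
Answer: 4369973921967/13465526 ≈ 3.2453e+5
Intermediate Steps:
F(U) = 2*U/(-528 + U) (F(U) = (2*U)/(-528 + U) = 2*U/(-528 + U))
f(r, B) = B**2
232062/f(-611, -634) + 326970/F(-536) = 232062/((-634)**2) + 326970/((2*(-536)/(-528 - 536))) = 232062/401956 + 326970/((2*(-536)/(-1064))) = 232062*(1/401956) + 326970/((2*(-536)*(-1/1064))) = 116031/200978 + 326970/(134/133) = 116031/200978 + 326970*(133/134) = 116031/200978 + 21743505/67 = 4369973921967/13465526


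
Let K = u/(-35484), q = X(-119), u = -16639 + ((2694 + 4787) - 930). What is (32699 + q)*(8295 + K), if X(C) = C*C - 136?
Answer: 3438300808108/8871 ≈ 3.8759e+8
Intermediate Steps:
X(C) = -136 + C² (X(C) = C² - 136 = -136 + C²)
u = -10088 (u = -16639 + (7481 - 930) = -16639 + 6551 = -10088)
q = 14025 (q = -136 + (-119)² = -136 + 14161 = 14025)
K = 2522/8871 (K = -10088/(-35484) = -10088*(-1/35484) = 2522/8871 ≈ 0.28430)
(32699 + q)*(8295 + K) = (32699 + 14025)*(8295 + 2522/8871) = 46724*(73587467/8871) = 3438300808108/8871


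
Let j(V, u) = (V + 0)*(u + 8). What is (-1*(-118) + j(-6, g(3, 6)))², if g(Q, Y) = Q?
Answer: 2704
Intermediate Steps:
j(V, u) = V*(8 + u)
(-1*(-118) + j(-6, g(3, 6)))² = (-1*(-118) - 6*(8 + 3))² = (118 - 6*11)² = (118 - 66)² = 52² = 2704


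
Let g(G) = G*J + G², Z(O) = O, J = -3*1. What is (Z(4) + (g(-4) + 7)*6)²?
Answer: 45796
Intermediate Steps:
J = -3
g(G) = G² - 3*G (g(G) = G*(-3) + G² = -3*G + G² = G² - 3*G)
(Z(4) + (g(-4) + 7)*6)² = (4 + (-4*(-3 - 4) + 7)*6)² = (4 + (-4*(-7) + 7)*6)² = (4 + (28 + 7)*6)² = (4 + 35*6)² = (4 + 210)² = 214² = 45796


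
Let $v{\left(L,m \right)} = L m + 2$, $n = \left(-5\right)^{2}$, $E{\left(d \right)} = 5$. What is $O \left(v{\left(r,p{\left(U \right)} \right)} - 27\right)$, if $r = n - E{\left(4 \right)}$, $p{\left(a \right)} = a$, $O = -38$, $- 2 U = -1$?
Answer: $570$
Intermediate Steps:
$U = \frac{1}{2}$ ($U = \left(- \frac{1}{2}\right) \left(-1\right) = \frac{1}{2} \approx 0.5$)
$n = 25$
$r = 20$ ($r = 25 - 5 = 20$)
$v{\left(L,m \right)} = 2 + L m$
$O \left(v{\left(r,p{\left(U \right)} \right)} - 27\right) = - 38 \left(\left(2 + 20 \cdot \frac{1}{2}\right) - 27\right) = - 38 \left(\left(2 + 10\right) - 27\right) = - 38 \left(12 - 27\right) = \left(-38\right) \left(-15\right) = 570$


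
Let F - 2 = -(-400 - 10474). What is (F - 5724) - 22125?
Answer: -16973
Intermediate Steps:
F = 10876 (F = 2 - (-400 - 10474) = 2 - 1*(-10874) = 2 + 10874 = 10876)
(F - 5724) - 22125 = (10876 - 5724) - 22125 = 5152 - 22125 = -16973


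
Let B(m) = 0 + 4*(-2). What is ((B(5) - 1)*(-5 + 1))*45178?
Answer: 1626408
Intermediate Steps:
B(m) = -8 (B(m) = 0 - 8 = -8)
((B(5) - 1)*(-5 + 1))*45178 = ((-8 - 1)*(-5 + 1))*45178 = -9*(-4)*45178 = 36*45178 = 1626408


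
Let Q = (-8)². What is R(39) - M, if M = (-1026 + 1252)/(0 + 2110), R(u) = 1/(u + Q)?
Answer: -10584/108665 ≈ -0.097400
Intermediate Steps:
Q = 64
R(u) = 1/(64 + u) (R(u) = 1/(u + 64) = 1/(64 + u))
M = 113/1055 (M = 226/2110 = 226*(1/2110) = 113/1055 ≈ 0.10711)
R(39) - M = 1/(64 + 39) - 1*113/1055 = 1/103 - 113/1055 = -10584/108665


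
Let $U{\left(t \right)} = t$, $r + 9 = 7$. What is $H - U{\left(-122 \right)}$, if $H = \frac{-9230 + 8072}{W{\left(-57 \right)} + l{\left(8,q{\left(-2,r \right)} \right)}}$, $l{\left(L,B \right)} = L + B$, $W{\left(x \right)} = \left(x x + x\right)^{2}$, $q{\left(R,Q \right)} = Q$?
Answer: $\frac{207173497}{1698145} \approx 122.0$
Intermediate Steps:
$r = -2$ ($r = -9 + 7 = -2$)
$W{\left(x \right)} = \left(x + x^{2}\right)^{2}$ ($W{\left(x \right)} = \left(x^{2} + x\right)^{2} = \left(x + x^{2}\right)^{2}$)
$l{\left(L,B \right)} = B + L$
$H = - \frac{193}{1698145}$ ($H = \frac{-9230 + 8072}{\left(-57\right)^{2} \left(1 - 57\right)^{2} + \left(-2 + 8\right)} = - \frac{1158}{3249 \left(-56\right)^{2} + 6} = - \frac{1158}{3249 \cdot 3136 + 6} = - \frac{1158}{10188864 + 6} = - \frac{1158}{10188870} = \left(-1158\right) \frac{1}{10188870} = - \frac{193}{1698145} \approx -0.00011365$)
$H - U{\left(-122 \right)} = - \frac{193}{1698145} - -122 = - \frac{193}{1698145} + 122 = \frac{207173497}{1698145}$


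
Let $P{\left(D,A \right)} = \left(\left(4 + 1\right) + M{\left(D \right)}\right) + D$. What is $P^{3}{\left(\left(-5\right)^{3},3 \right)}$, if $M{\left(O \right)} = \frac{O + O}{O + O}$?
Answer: $-1685159$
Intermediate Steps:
$M{\left(O \right)} = 1$ ($M{\left(O \right)} = \frac{2 O}{2 O} = 2 O \frac{1}{2 O} = 1$)
$P{\left(D,A \right)} = 6 + D$ ($P{\left(D,A \right)} = \left(\left(4 + 1\right) + 1\right) + D = \left(5 + 1\right) + D = 6 + D$)
$P^{3}{\left(\left(-5\right)^{3},3 \right)} = \left(6 + \left(-5\right)^{3}\right)^{3} = \left(6 - 125\right)^{3} = \left(-119\right)^{3} = -1685159$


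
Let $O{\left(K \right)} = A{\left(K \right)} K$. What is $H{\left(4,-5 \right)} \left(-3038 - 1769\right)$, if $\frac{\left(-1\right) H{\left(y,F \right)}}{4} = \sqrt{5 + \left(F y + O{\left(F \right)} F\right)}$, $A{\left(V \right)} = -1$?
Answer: $38456 i \sqrt{10} \approx 1.2161 \cdot 10^{5} i$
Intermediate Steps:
$O{\left(K \right)} = - K$
$H{\left(y,F \right)} = - 4 \sqrt{5 - F^{2} + F y}$ ($H{\left(y,F \right)} = - 4 \sqrt{5 + \left(F y + - F F\right)} = - 4 \sqrt{5 - \left(F^{2} - F y\right)} = - 4 \sqrt{5 - F^{2} + F y}$)
$H{\left(4,-5 \right)} \left(-3038 - 1769\right) = - 4 \sqrt{5 - \left(-5\right)^{2} - 20} \left(-3038 - 1769\right) = - 4 \sqrt{5 - 25 - 20} \left(-4807\right) = - 4 \sqrt{-40} \left(-4807\right) = - 4 \cdot 2 i \sqrt{10} \left(-4807\right) = - 8 i \sqrt{10} \left(-4807\right) = 38456 i \sqrt{10}$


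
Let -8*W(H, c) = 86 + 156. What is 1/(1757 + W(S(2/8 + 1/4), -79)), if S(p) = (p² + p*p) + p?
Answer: 4/6907 ≈ 0.00057912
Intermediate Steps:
S(p) = p + 2*p² (S(p) = (p² + p²) + p = 2*p² + p = p + 2*p²)
W(H, c) = -121/4 (W(H, c) = -(86 + 156)/8 = -⅛*242 = -121/4)
1/(1757 + W(S(2/8 + 1/4), -79)) = 1/(1757 - 121/4) = 1/(6907/4) = 4/6907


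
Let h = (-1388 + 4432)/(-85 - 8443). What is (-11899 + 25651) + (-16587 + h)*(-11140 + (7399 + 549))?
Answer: 28227997326/533 ≈ 5.2961e+7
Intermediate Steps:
h = -761/2132 (h = 3044/(-8528) = 3044*(-1/8528) = -761/2132 ≈ -0.35694)
(-11899 + 25651) + (-16587 + h)*(-11140 + (7399 + 549)) = (-11899 + 25651) + (-16587 - 761/2132)*(-11140 + (7399 + 549)) = 13752 - 35364245*(-11140 + 7948)/2132 = 13752 - 35364245/2132*(-3192) = 13752 + 28220667510/533 = 28227997326/533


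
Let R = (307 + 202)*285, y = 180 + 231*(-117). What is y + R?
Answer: 118218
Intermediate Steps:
y = -26847 (y = 180 - 27027 = -26847)
R = 145065 (R = 509*285 = 145065)
y + R = -26847 + 145065 = 118218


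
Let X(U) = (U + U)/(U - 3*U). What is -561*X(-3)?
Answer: 561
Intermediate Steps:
X(U) = -1 (X(U) = (2*U)/((-2*U)) = (2*U)*(-1/(2*U)) = -1)
-561*X(-3) = -561*(-1) = 561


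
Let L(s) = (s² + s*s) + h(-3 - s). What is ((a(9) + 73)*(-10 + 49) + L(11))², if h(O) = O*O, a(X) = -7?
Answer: 9072144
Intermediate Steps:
h(O) = O²
L(s) = (-3 - s)² + 2*s² (L(s) = (s² + s*s) + (-3 - s)² = (s² + s²) + (-3 - s)² = 2*s² + (-3 - s)² = (-3 - s)² + 2*s²)
((a(9) + 73)*(-10 + 49) + L(11))² = ((-7 + 73)*(-10 + 49) + ((3 + 11)² + 2*11²))² = (66*39 + (14² + 2*121))² = (2574 + (196 + 242))² = (2574 + 438)² = 3012² = 9072144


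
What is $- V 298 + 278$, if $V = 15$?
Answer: $-4192$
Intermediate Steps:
$- V 298 + 278 = \left(-1\right) 15 \cdot 298 + 278 = \left(-15\right) 298 + 278 = -4470 + 278 = -4192$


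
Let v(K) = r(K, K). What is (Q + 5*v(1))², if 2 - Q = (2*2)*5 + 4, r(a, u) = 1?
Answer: 289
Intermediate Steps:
v(K) = 1
Q = -22 (Q = 2 - ((2*2)*5 + 4) = 2 - (4*5 + 4) = 2 - (20 + 4) = 2 - 1*24 = 2 - 24 = -22)
(Q + 5*v(1))² = (-22 + 5*1)² = (-22 + 5)² = (-17)² = 289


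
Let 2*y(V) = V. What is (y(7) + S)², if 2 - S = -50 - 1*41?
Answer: 37249/4 ≈ 9312.3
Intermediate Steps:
y(V) = V/2
S = 93 (S = 2 - (-50 - 1*41) = 2 - (-50 - 41) = 2 - 1*(-91) = 2 + 91 = 93)
(y(7) + S)² = ((½)*7 + 93)² = (7/2 + 93)² = (193/2)² = 37249/4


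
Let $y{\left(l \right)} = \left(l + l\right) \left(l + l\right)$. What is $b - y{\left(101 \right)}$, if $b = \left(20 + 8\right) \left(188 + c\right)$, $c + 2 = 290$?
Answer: $-27476$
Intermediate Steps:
$c = 288$ ($c = -2 + 290 = 288$)
$y{\left(l \right)} = 4 l^{2}$ ($y{\left(l \right)} = 2 l 2 l = 4 l^{2}$)
$b = 13328$ ($b = \left(20 + 8\right) \left(188 + 288\right) = 28 \cdot 476 = 13328$)
$b - y{\left(101 \right)} = 13328 - 4 \cdot 101^{2} = 13328 - 4 \cdot 10201 = 13328 - 40804 = -27476$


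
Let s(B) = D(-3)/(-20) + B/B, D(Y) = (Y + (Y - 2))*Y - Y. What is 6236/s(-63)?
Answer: -124720/7 ≈ -17817.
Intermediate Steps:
D(Y) = -Y + Y*(-2 + 2*Y) (D(Y) = (Y + (-2 + Y))*Y - Y = (-2 + 2*Y)*Y - Y = Y*(-2 + 2*Y) - Y = -Y + Y*(-2 + 2*Y))
s(B) = -7/20 (s(B) = -3*(-3 + 2*(-3))/(-20) + B/B = -3*(-3 - 6)*(-1/20) + 1 = -3*(-9)*(-1/20) + 1 = 27*(-1/20) + 1 = -27/20 + 1 = -7/20)
6236/s(-63) = 6236/(-7/20) = 6236*(-20/7) = -124720/7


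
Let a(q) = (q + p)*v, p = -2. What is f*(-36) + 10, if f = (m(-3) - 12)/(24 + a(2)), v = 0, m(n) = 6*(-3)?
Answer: 55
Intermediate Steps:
m(n) = -18
a(q) = 0 (a(q) = (q - 2)*0 = (-2 + q)*0 = 0)
f = -5/4 (f = (-18 - 12)/(24 + 0) = -30/24 = -30*1/24 = -5/4 ≈ -1.2500)
f*(-36) + 10 = -5/4*(-36) + 10 = 45 + 10 = 55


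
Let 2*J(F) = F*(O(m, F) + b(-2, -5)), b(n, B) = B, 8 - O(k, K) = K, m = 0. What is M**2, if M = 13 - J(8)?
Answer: 1089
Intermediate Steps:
O(k, K) = 8 - K
J(F) = F*(3 - F)/2 (J(F) = (F*((8 - F) - 5))/2 = (F*(3 - F))/2 = F*(3 - F)/2)
M = 33 (M = 13 - 8*(3 - 1*8)/2 = 13 - 8*(3 - 8)/2 = 13 - 8*(-5)/2 = 13 - 1*(-20) = 13 + 20 = 33)
M**2 = 33**2 = 1089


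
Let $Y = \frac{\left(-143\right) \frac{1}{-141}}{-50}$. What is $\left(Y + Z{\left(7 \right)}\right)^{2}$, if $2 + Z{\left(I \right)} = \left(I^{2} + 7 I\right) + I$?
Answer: $\frac{527086164049}{49702500} \approx 10605.0$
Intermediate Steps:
$Y = - \frac{143}{7050}$ ($Y = \left(-143\right) \left(- \frac{1}{141}\right) \left(- \frac{1}{50}\right) = \frac{143}{141} \left(- \frac{1}{50}\right) = - \frac{143}{7050} \approx -0.020284$)
$Z{\left(I \right)} = -2 + I^{2} + 8 I$ ($Z{\left(I \right)} = -2 + \left(\left(I^{2} + 7 I\right) + I\right) = -2 + \left(I^{2} + 8 I\right) = -2 + I^{2} + 8 I$)
$\left(Y + Z{\left(7 \right)}\right)^{2} = \left(- \frac{143}{7050} + \left(-2 + 7^{2} + 8 \cdot 7\right)\right)^{2} = \left(- \frac{143}{7050} + \left(-2 + 49 + 56\right)\right)^{2} = \left(- \frac{143}{7050} + 103\right)^{2} = \left(\frac{726007}{7050}\right)^{2} = \frac{527086164049}{49702500}$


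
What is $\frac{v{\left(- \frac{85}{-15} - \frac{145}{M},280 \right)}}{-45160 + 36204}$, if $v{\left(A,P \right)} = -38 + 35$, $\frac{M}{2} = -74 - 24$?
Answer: $\frac{3}{8956} \approx 0.00033497$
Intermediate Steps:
$M = -196$ ($M = 2 \left(-74 - 24\right) = 2 \left(-98\right) = -196$)
$v{\left(A,P \right)} = -3$
$\frac{v{\left(- \frac{85}{-15} - \frac{145}{M},280 \right)}}{-45160 + 36204} = - \frac{3}{-45160 + 36204} = - \frac{3}{-8956} = \left(-3\right) \left(- \frac{1}{8956}\right) = \frac{3}{8956}$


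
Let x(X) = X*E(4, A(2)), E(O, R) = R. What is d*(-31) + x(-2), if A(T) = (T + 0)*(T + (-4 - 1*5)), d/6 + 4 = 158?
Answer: -28616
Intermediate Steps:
d = 924 (d = -24 + 6*158 = -24 + 948 = 924)
A(T) = T*(-9 + T) (A(T) = T*(T + (-4 - 5)) = T*(T - 9) = T*(-9 + T))
x(X) = -14*X (x(X) = X*(2*(-9 + 2)) = X*(2*(-7)) = X*(-14) = -14*X)
d*(-31) + x(-2) = 924*(-31) - 14*(-2) = -28644 + 28 = -28616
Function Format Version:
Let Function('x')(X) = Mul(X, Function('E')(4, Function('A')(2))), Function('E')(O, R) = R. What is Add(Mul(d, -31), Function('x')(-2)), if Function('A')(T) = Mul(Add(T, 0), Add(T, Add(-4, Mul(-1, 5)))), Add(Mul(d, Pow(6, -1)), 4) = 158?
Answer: -28616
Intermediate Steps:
d = 924 (d = Add(-24, Mul(6, 158)) = Add(-24, 948) = 924)
Function('A')(T) = Mul(T, Add(-9, T)) (Function('A')(T) = Mul(T, Add(T, Add(-4, -5))) = Mul(T, Add(T, -9)) = Mul(T, Add(-9, T)))
Function('x')(X) = Mul(-14, X) (Function('x')(X) = Mul(X, Mul(2, Add(-9, 2))) = Mul(X, Mul(2, -7)) = Mul(X, -14) = Mul(-14, X))
Add(Mul(d, -31), Function('x')(-2)) = Add(Mul(924, -31), Mul(-14, -2)) = Add(-28644, 28) = -28616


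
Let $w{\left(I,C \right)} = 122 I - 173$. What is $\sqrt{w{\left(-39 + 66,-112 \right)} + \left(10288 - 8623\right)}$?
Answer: $\sqrt{4786} \approx 69.181$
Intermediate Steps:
$w{\left(I,C \right)} = -173 + 122 I$
$\sqrt{w{\left(-39 + 66,-112 \right)} + \left(10288 - 8623\right)} = \sqrt{\left(-173 + 122 \left(-39 + 66\right)\right) + \left(10288 - 8623\right)} = \sqrt{\left(-173 + 122 \cdot 27\right) + \left(10288 - 8623\right)} = \sqrt{\left(-173 + 3294\right) + 1665} = \sqrt{3121 + 1665} = \sqrt{4786}$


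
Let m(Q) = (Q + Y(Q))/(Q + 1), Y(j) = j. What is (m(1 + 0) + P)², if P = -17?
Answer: 256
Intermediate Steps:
m(Q) = 2*Q/(1 + Q) (m(Q) = (Q + Q)/(Q + 1) = (2*Q)/(1 + Q) = 2*Q/(1 + Q))
(m(1 + 0) + P)² = (2*(1 + 0)/(1 + (1 + 0)) - 17)² = (2*1/(1 + 1) - 17)² = (2*1/2 - 17)² = (2*1*(½) - 17)² = (1 - 17)² = (-16)² = 256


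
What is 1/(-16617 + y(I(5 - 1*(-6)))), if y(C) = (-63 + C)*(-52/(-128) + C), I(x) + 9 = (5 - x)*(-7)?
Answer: -16/281907 ≈ -5.6756e-5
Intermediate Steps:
I(x) = -44 + 7*x (I(x) = -9 + (5 - x)*(-7) = -9 + (-35 + 7*x) = -44 + 7*x)
y(C) = (-63 + C)*(13/32 + C) (y(C) = (-63 + C)*(-52*(-1/128) + C) = (-63 + C)*(13/32 + C))
1/(-16617 + y(I(5 - 1*(-6)))) = 1/(-16617 + (-819/32 + (-44 + 7*(5 - 1*(-6)))**2 - 2003*(-44 + 7*(5 - 1*(-6)))/32)) = 1/(-16617 + (-819/32 + (-44 + 7*(5 + 6))**2 - 2003*(-44 + 7*(5 + 6))/32)) = 1/(-16617 + (-819/32 + (-44 + 7*11)**2 - 2003*(-44 + 7*11)/32)) = 1/(-16617 + (-819/32 + (-44 + 77)**2 - 2003*(-44 + 77)/32)) = 1/(-16617 + (-819/32 + 33**2 - 2003/32*33)) = 1/(-16617 + (-819/32 + 1089 - 66099/32)) = 1/(-16617 - 16035/16) = 1/(-281907/16) = -16/281907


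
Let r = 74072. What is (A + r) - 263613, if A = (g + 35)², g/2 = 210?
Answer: 17484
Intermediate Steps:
g = 420 (g = 2*210 = 420)
A = 207025 (A = (420 + 35)² = 455² = 207025)
(A + r) - 263613 = (207025 + 74072) - 263613 = 281097 - 263613 = 17484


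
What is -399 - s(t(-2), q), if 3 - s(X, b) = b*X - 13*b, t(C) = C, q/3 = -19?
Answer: 453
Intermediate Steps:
q = -57 (q = 3*(-19) = -57)
s(X, b) = 3 + 13*b - X*b (s(X, b) = 3 - (b*X - 13*b) = 3 - (X*b - 13*b) = 3 - (-13*b + X*b) = 3 + (13*b - X*b) = 3 + 13*b - X*b)
-399 - s(t(-2), q) = -399 - (3 + 13*(-57) - 1*(-2)*(-57)) = -399 - (3 - 741 - 114) = -399 - 1*(-852) = -399 + 852 = 453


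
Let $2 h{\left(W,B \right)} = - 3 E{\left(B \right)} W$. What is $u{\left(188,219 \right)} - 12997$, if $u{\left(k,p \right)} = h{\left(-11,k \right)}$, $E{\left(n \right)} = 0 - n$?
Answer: $-16099$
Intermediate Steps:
$E{\left(n \right)} = - n$
$h{\left(W,B \right)} = \frac{3 B W}{2}$ ($h{\left(W,B \right)} = \frac{- 3 \left(- B\right) W}{2} = \frac{3 B W}{2}$)
$u{\left(k,p \right)} = - \frac{33 k}{2}$ ($u{\left(k,p \right)} = \frac{3}{2} k \left(-11\right) = - \frac{33 k}{2}$)
$u{\left(188,219 \right)} - 12997 = \left(- \frac{33}{2}\right) 188 - 12997 = -3102 - 12997 = -16099$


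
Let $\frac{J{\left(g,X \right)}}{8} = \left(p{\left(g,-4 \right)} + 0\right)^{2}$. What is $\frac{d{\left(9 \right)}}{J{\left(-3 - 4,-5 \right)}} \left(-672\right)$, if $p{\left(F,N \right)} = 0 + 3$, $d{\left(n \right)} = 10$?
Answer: $- \frac{280}{3} \approx -93.333$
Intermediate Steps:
$p{\left(F,N \right)} = 3$
$J{\left(g,X \right)} = 72$ ($J{\left(g,X \right)} = 8 \left(3 + 0\right)^{2} = 8 \cdot 3^{2} = 8 \cdot 9 = 72$)
$\frac{d{\left(9 \right)}}{J{\left(-3 - 4,-5 \right)}} \left(-672\right) = \frac{10}{72} \left(-672\right) = 10 \cdot \frac{1}{72} \left(-672\right) = \frac{5}{36} \left(-672\right) = - \frac{280}{3}$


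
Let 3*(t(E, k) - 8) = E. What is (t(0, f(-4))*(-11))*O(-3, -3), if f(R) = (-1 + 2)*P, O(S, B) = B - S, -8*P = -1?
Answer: 0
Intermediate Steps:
P = 1/8 (P = -1/8*(-1) = 1/8 ≈ 0.12500)
f(R) = 1/8 (f(R) = (-1 + 2)*(1/8) = 1*(1/8) = 1/8)
t(E, k) = 8 + E/3
(t(0, f(-4))*(-11))*O(-3, -3) = ((8 + (1/3)*0)*(-11))*(-3 - 1*(-3)) = ((8 + 0)*(-11))*(-3 + 3) = (8*(-11))*0 = -88*0 = 0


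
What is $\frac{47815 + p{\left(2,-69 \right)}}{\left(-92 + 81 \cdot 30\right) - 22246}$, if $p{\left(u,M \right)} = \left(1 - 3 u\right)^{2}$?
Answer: $- \frac{11960}{4977} \approx -2.4031$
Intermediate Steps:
$\frac{47815 + p{\left(2,-69 \right)}}{\left(-92 + 81 \cdot 30\right) - 22246} = \frac{47815 + \left(-1 + 3 \cdot 2\right)^{2}}{\left(-92 + 81 \cdot 30\right) - 22246} = \frac{47815 + \left(-1 + 6\right)^{2}}{\left(-92 + 2430\right) - 22246} = \frac{47815 + 5^{2}}{2338 - 22246} = \frac{47815 + 25}{-19908} = 47840 \left(- \frac{1}{19908}\right) = - \frac{11960}{4977}$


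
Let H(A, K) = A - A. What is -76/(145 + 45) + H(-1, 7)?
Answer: -⅖ ≈ -0.40000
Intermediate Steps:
H(A, K) = 0
-76/(145 + 45) + H(-1, 7) = -76/(145 + 45) + 0 = -76/190 + 0 = -76*1/190 + 0 = -⅖ + 0 = -⅖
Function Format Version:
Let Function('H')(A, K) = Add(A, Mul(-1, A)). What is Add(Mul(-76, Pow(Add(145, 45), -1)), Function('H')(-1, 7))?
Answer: Rational(-2, 5) ≈ -0.40000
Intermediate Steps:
Function('H')(A, K) = 0
Add(Mul(-76, Pow(Add(145, 45), -1)), Function('H')(-1, 7)) = Add(Mul(-76, Pow(Add(145, 45), -1)), 0) = Add(Mul(-76, Pow(190, -1)), 0) = Add(Mul(-76, Rational(1, 190)), 0) = Add(Rational(-2, 5), 0) = Rational(-2, 5)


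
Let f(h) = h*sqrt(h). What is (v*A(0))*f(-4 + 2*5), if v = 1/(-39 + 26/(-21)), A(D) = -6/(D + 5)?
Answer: 756*sqrt(6)/4225 ≈ 0.43830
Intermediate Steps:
f(h) = h**(3/2)
A(D) = -6/(5 + D)
v = -21/845 (v = 1/(-39 + 26*(-1/21)) = 1/(-39 - 26/21) = 1/(-845/21) = -21/845 ≈ -0.024852)
(v*A(0))*f(-4 + 2*5) = (-(-126)/(845*(5 + 0)))*(-4 + 2*5)**(3/2) = (-(-126)/(845*5))*(-4 + 10)**(3/2) = (-(-126)/(845*5))*6**(3/2) = (-21/845*(-6/5))*(6*sqrt(6)) = 126*(6*sqrt(6))/4225 = 756*sqrt(6)/4225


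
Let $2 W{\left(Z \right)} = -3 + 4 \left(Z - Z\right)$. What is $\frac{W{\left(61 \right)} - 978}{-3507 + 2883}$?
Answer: $\frac{653}{416} \approx 1.5697$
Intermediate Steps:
$W{\left(Z \right)} = - \frac{3}{2}$ ($W{\left(Z \right)} = \frac{-3 + 4 \left(Z - Z\right)}{2} = \frac{-3 + 4 \cdot 0}{2} = \frac{-3 + 0}{2} = \frac{1}{2} \left(-3\right) = - \frac{3}{2}$)
$\frac{W{\left(61 \right)} - 978}{-3507 + 2883} = \frac{- \frac{3}{2} - 978}{-3507 + 2883} = - \frac{1959}{2 \left(-624\right)} = \left(- \frac{1959}{2}\right) \left(- \frac{1}{624}\right) = \frac{653}{416}$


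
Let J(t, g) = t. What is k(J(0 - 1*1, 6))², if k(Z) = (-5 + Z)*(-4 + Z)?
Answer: 900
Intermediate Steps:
k(J(0 - 1*1, 6))² = (20 + (0 - 1*1)² - 9*(0 - 1*1))² = (20 + (0 - 1)² - 9*(0 - 1))² = (20 + (-1)² - 9*(-1))² = (20 + 1 + 9)² = 30² = 900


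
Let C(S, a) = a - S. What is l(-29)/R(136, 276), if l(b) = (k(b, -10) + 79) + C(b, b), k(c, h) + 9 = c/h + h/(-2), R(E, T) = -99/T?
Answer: -35834/165 ≈ -217.18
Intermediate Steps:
k(c, h) = -9 - h/2 + c/h (k(c, h) = -9 + (c/h + h/(-2)) = -9 + (c/h + h*(-1/2)) = -9 + (c/h - h/2) = -9 + (-h/2 + c/h) = -9 - h/2 + c/h)
l(b) = 75 - b/10 (l(b) = ((-9 - 1/2*(-10) + b/(-10)) + 79) + (b - b) = ((-9 + 5 + b*(-1/10)) + 79) + 0 = ((-9 + 5 - b/10) + 79) + 0 = ((-4 - b/10) + 79) + 0 = (75 - b/10) + 0 = 75 - b/10)
l(-29)/R(136, 276) = (75 - 1/10*(-29))/((-99/276)) = (75 + 29/10)/((-99*1/276)) = 779/(10*(-33/92)) = (779/10)*(-92/33) = -35834/165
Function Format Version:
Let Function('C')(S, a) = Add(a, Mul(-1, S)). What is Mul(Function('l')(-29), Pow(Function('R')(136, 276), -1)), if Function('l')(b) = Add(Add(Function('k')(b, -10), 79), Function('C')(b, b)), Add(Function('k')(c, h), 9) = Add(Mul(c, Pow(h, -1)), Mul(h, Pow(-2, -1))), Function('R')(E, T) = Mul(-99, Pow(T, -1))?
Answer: Rational(-35834, 165) ≈ -217.18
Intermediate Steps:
Function('k')(c, h) = Add(-9, Mul(Rational(-1, 2), h), Mul(c, Pow(h, -1))) (Function('k')(c, h) = Add(-9, Add(Mul(c, Pow(h, -1)), Mul(h, Pow(-2, -1)))) = Add(-9, Add(Mul(c, Pow(h, -1)), Mul(h, Rational(-1, 2)))) = Add(-9, Add(Mul(c, Pow(h, -1)), Mul(Rational(-1, 2), h))) = Add(-9, Add(Mul(Rational(-1, 2), h), Mul(c, Pow(h, -1)))) = Add(-9, Mul(Rational(-1, 2), h), Mul(c, Pow(h, -1))))
Function('l')(b) = Add(75, Mul(Rational(-1, 10), b)) (Function('l')(b) = Add(Add(Add(-9, Mul(Rational(-1, 2), -10), Mul(b, Pow(-10, -1))), 79), Add(b, Mul(-1, b))) = Add(Add(Add(-9, 5, Mul(b, Rational(-1, 10))), 79), 0) = Add(Add(Add(-9, 5, Mul(Rational(-1, 10), b)), 79), 0) = Add(Add(Add(-4, Mul(Rational(-1, 10), b)), 79), 0) = Add(Add(75, Mul(Rational(-1, 10), b)), 0) = Add(75, Mul(Rational(-1, 10), b)))
Mul(Function('l')(-29), Pow(Function('R')(136, 276), -1)) = Mul(Add(75, Mul(Rational(-1, 10), -29)), Pow(Mul(-99, Pow(276, -1)), -1)) = Mul(Add(75, Rational(29, 10)), Pow(Mul(-99, Rational(1, 276)), -1)) = Mul(Rational(779, 10), Pow(Rational(-33, 92), -1)) = Mul(Rational(779, 10), Rational(-92, 33)) = Rational(-35834, 165)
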